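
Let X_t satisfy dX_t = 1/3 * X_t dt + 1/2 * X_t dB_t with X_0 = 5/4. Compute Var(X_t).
Var(X_t) = 25*(exp(t/4) - 1)*exp(2*t/3)/16

For GBM dX = mu X dt + sigma X dB with X_0 = x_0, apply Itô to Y = log X: dY = (mu - sigma^2/2) dt + sigma dB, so Y_t = log(x_0) + (mu - sigma^2/2) t + sigma B_t and hence X_t = x_0 * exp((mu - sigma^2/2) t + sigma B_t).
With mu = 1/3, sigma = 1/2, x_0 = 5/4, this gives:
  X_t = 5/4 * exp((5/24) * t + (1/2) * B_t).
Since sigma*B_t ~ Normal(0, sigma^2 t), E[exp(sigma*B_t)] = exp(sigma^2 t / 2); so E[X_t] = x_0 * exp((mu - sigma^2/2) t) * exp(sigma^2 t / 2) = x_0 * exp(mu t) = 5*exp(t/3)/4.
Var(X_t) = E[X_t^2] - (E[X_t])^2 = x_0^2 * exp(2 mu t) * (exp(sigma^2 t) - 1) = 25*(exp(t/4) - 1)*exp(2*t/3)/16.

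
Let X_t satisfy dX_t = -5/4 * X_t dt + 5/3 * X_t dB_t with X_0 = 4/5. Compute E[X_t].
E[X_t] = 4*exp(-5*t/4)/5

For GBM dX = mu X dt + sigma X dB with X_0 = x_0, apply Itô to Y = log X: dY = (mu - sigma^2/2) dt + sigma dB, so Y_t = log(x_0) + (mu - sigma^2/2) t + sigma B_t and hence X_t = x_0 * exp((mu - sigma^2/2) t + sigma B_t).
With mu = -5/4, sigma = 5/3, x_0 = 4/5, this gives:
  X_t = 4/5 * exp((-95/36) * t + (5/3) * B_t).
Since sigma*B_t ~ Normal(0, sigma^2 t), E[exp(sigma*B_t)] = exp(sigma^2 t / 2); so E[X_t] = x_0 * exp((mu - sigma^2/2) t) * exp(sigma^2 t / 2) = x_0 * exp(mu t) = 4*exp(-5*t/4)/5.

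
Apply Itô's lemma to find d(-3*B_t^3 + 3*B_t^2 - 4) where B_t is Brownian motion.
d(-3*B_t^3 + 3*B_t^2 - 4) = (3 - 9*B_t) dt + (3*B_t*(2 - 3*B_t)) dB_t

Itô's formula for f(B_t) gives d f(B_t) = f'(B_t) dB_t + (1/2) f''(B_t) dt. Compute derivatives of f(x) = -3*x^3 + 3*x^2 - 4:
  f'(x)  = 3*x*(2 - 3*x)
  f''(x) = 6 - 18*x
Substitute x = B_t and multiply the f'' term by 1/2:
  drift     = (1/2) * (6 - 18*x) evaluated at B_t = 3 - 9*B_t
  diffusion = (3*x*(2 - 3*x)) evaluated at B_t = 3*B_t*(2 - 3*B_t)
Therefore d(-3*B_t^3 + 3*B_t^2 - 4) = (3 - 9*B_t) dt + (3*B_t*(2 - 3*B_t)) dB_t.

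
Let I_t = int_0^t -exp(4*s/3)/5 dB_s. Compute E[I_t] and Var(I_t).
E[I_t] = 0; Var(I_t) = 3*exp(8*t/3)/200 - 3/200

The Itô integral of a deterministic integrand f(s) has mean 0 because each increment f(s) * (B_{s+ds} - B_s) has mean 0. By the Itô isometry:
  Var( int_0^t f(s) dB_s ) = E[ (int_0^t f(s) dB_s)^2 ] = int_0^t f(s)^2 ds.
Here f(s) = -exp(4*s/3)/5, so f(s)^2 = exp(8*s/3)/25. Integrate:
  int_0^t (exp(8*s/3)/25) ds = 3*exp(8*t/3)/200 - 3/200.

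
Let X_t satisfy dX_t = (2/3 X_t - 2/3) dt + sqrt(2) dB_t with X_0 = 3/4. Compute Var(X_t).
Var(X_t) = 3*exp(4*t/3)/2 - 3/2

The variance V(t) = Var(X_t) satisfies V'(t) = 2 a V(t) + c^2 with V(0) = 0 (drift coefficient is linear in X, diffusion is constant). With a = 2/3, c = sqrt(2), the solution is
  V(t) = (c^2 / (2 a)) * (exp(2 a t) - 1)
       = (sqrt(2)^2 / (2*(2/3))) * (exp((4/3) t) - 1)
       = 3*exp(4*t/3)/2 - 3/2.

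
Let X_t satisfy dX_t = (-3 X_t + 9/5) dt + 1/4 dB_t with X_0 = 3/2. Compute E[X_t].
E[X_t] = 3/5 + 9*exp(-3*t)/10

Taking expectations and using E[dB_t] = 0, the mean m(t) = E[X_t] satisfies the ODE m'(t) = a m(t) + b with m(0) = x_0. With a = -3, b = 9/5, x_0 = 3/2, the solution is
  m(t) = x_0 * exp(a t) + (b/a) * (exp(a t) - 1)
       = (3/2) * exp((-3) t) + ((9/5)/(-3)) * (exp((-3) t) - 1)
       = 3/5 + 9*exp(-3*t)/10.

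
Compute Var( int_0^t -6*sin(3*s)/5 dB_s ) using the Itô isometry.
Var = 18*t/25 - 3*sin(6*t)/25

The Itô integral of a deterministic integrand f(s) has mean 0 because each increment f(s) * (B_{s+ds} - B_s) has mean 0. By the Itô isometry:
  Var( int_0^t f(s) dB_s ) = E[ (int_0^t f(s) dB_s)^2 ] = int_0^t f(s)^2 ds.
Here f(s) = -6*sin(3*s)/5, so f(s)^2 = 36*sin(3*s)^2/25. Integrate:
  int_0^t (36*sin(3*s)^2/25) ds = 18*t/25 - 3*sin(6*t)/25.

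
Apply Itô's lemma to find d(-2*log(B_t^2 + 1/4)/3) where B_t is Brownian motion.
d(-2*log(B_t^2 + 1/4)/3) = (8*(4*B_t^2 - 1)/(3*(4*B_t^2 + 1)^2)) dt + (-16*B_t/(12*B_t^2 + 3)) dB_t

Itô's formula for f(B_t) gives d f(B_t) = f'(B_t) dB_t + (1/2) f''(B_t) dt. Compute derivatives of f(x) = -2*log(x^2 + 1/4)/3:
  f'(x)  = -16*x/(12*x^2 + 3)
  f''(x) = 16*(4*x^2 - 1)/(3*(4*x^2 + 1)^2)
Substitute x = B_t and multiply the f'' term by 1/2:
  drift     = (1/2) * (16*(4*x^2 - 1)/(3*(4*x^2 + 1)^2)) evaluated at B_t = 8*(4*B_t^2 - 1)/(3*(4*B_t^2 + 1)^2)
  diffusion = (-16*x/(12*x^2 + 3)) evaluated at B_t = -16*B_t/(12*B_t^2 + 3)
Therefore d(-2*log(B_t^2 + 1/4)/3) = (8*(4*B_t^2 - 1)/(3*(4*B_t^2 + 1)^2)) dt + (-16*B_t/(12*B_t^2 + 3)) dB_t.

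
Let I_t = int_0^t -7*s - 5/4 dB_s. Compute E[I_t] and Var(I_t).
E[I_t] = 0; Var(I_t) = t*(784*t^2 + 420*t + 75)/48

The Itô integral of a deterministic integrand f(s) has mean 0 because each increment f(s) * (B_{s+ds} - B_s) has mean 0. By the Itô isometry:
  Var( int_0^t f(s) dB_s ) = E[ (int_0^t f(s) dB_s)^2 ] = int_0^t f(s)^2 ds.
Here f(s) = -7*s - 5/4, so f(s)^2 = (28*s + 5)^2/16. Integrate:
  int_0^t ((28*s + 5)^2/16) ds = t*(784*t^2 + 420*t + 75)/48.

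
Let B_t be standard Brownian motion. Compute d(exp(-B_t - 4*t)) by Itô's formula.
d(exp(-B_t - 4*t)) = (-7*exp(-B_t - 4*t)/2) dt + (-exp(-B_t - 4*t)) dB_t

Itô's formula for f(t, x): d f(t, B_t) = (f_t + (1/2) f_xx) dt + f_x dB_t. Compute partials of f(t, x) = exp(-4*t - x):
  f_t(t,x)  = -4*exp(-4*t - x)
  f_x(t,x)  = -exp(-4*t - x)
  f_xx(t,x) = exp(-4*t - x)
Assemble drift = f_t + (1/2) f_xx = -7*exp(-4*t - x)/2 and diffusion = f_x = -exp(-4*t - x). Substituting x = B_t:
  d(exp(-B_t - 4*t)) = (-7*exp(-B_t - 4*t)/2) dt + (-exp(-B_t - 4*t)) dB_t.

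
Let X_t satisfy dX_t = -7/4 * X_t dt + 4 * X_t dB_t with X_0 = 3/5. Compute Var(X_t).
Var(X_t) = (9*exp(16*t) - 9)*exp(-7*t/2)/25

For GBM dX = mu X dt + sigma X dB with X_0 = x_0, apply Itô to Y = log X: dY = (mu - sigma^2/2) dt + sigma dB, so Y_t = log(x_0) + (mu - sigma^2/2) t + sigma B_t and hence X_t = x_0 * exp((mu - sigma^2/2) t + sigma B_t).
With mu = -7/4, sigma = 4, x_0 = 3/5, this gives:
  X_t = 3/5 * exp((-39/4) * t + (4) * B_t).
Since sigma*B_t ~ Normal(0, sigma^2 t), E[exp(sigma*B_t)] = exp(sigma^2 t / 2); so E[X_t] = x_0 * exp((mu - sigma^2/2) t) * exp(sigma^2 t / 2) = x_0 * exp(mu t) = 3*exp(-7*t/4)/5.
Var(X_t) = E[X_t^2] - (E[X_t])^2 = x_0^2 * exp(2 mu t) * (exp(sigma^2 t) - 1) = (9*exp(16*t) - 9)*exp(-7*t/2)/25.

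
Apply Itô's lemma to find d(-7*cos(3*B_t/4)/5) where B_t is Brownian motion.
d(-7*cos(3*B_t/4)/5) = (63*cos(3*B_t/4)/160) dt + (21*sin(3*B_t/4)/20) dB_t

Itô's formula for f(B_t) gives d f(B_t) = f'(B_t) dB_t + (1/2) f''(B_t) dt. Compute derivatives of f(x) = -7*cos(3*x/4)/5:
  f'(x)  = 21*sin(3*x/4)/20
  f''(x) = 63*cos(3*x/4)/80
Substitute x = B_t and multiply the f'' term by 1/2:
  drift     = (1/2) * (63*cos(3*x/4)/80) evaluated at B_t = 63*cos(3*B_t/4)/160
  diffusion = (21*sin(3*x/4)/20) evaluated at B_t = 21*sin(3*B_t/4)/20
Therefore d(-7*cos(3*B_t/4)/5) = (63*cos(3*B_t/4)/160) dt + (21*sin(3*B_t/4)/20) dB_t.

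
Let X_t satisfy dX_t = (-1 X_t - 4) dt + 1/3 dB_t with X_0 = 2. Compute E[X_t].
E[X_t] = -4 + 6*exp(-t)

Taking expectations and using E[dB_t] = 0, the mean m(t) = E[X_t] satisfies the ODE m'(t) = a m(t) + b with m(0) = x_0. With a = -1, b = -4, x_0 = 2, the solution is
  m(t) = x_0 * exp(a t) + (b/a) * (exp(a t) - 1)
       = 2 * exp((-1) t) + ((-4)/(-1)) * (exp((-1) t) - 1)
       = -4 + 6*exp(-t).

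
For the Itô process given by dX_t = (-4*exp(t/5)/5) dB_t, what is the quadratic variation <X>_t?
<X>_t = 8*exp(2*t/5)/5 - 8/5

For an Itô process dX_t = a(t) dt + b(t) dB_t, the quadratic variation is <X>_t = int_0^t b(s)^2 ds (the drift term does not contribute). Here b(s) = -4*exp(s/5)/5, so
  b(s)^2 = 16*exp(2*s/5)/25.
Integrating from 0 to t:
  <X>_t = int_0^t (16*exp(2*s/5)/25) ds = 8*exp(2*t/5)/5 - 8/5.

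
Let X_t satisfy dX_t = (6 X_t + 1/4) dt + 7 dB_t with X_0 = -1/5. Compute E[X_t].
E[X_t] = -19*exp(6*t)/120 - 1/24

Taking expectations and using E[dB_t] = 0, the mean m(t) = E[X_t] satisfies the ODE m'(t) = a m(t) + b with m(0) = x_0. With a = 6, b = 1/4, x_0 = -1/5, the solution is
  m(t) = x_0 * exp(a t) + (b/a) * (exp(a t) - 1)
       = (-1/5) * exp(6 t) + ((1/4)/6) * (exp(6 t) - 1)
       = -19*exp(6*t)/120 - 1/24.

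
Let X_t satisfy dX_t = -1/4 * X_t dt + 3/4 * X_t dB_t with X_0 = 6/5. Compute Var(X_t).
Var(X_t) = (36*exp(9*t/16) - 36)*exp(-t/2)/25

For GBM dX = mu X dt + sigma X dB with X_0 = x_0, apply Itô to Y = log X: dY = (mu - sigma^2/2) dt + sigma dB, so Y_t = log(x_0) + (mu - sigma^2/2) t + sigma B_t and hence X_t = x_0 * exp((mu - sigma^2/2) t + sigma B_t).
With mu = -1/4, sigma = 3/4, x_0 = 6/5, this gives:
  X_t = 6/5 * exp((-17/32) * t + (3/4) * B_t).
Since sigma*B_t ~ Normal(0, sigma^2 t), E[exp(sigma*B_t)] = exp(sigma^2 t / 2); so E[X_t] = x_0 * exp((mu - sigma^2/2) t) * exp(sigma^2 t / 2) = x_0 * exp(mu t) = 6*exp(-t/4)/5.
Var(X_t) = E[X_t^2] - (E[X_t])^2 = x_0^2 * exp(2 mu t) * (exp(sigma^2 t) - 1) = (36*exp(9*t/16) - 36)*exp(-t/2)/25.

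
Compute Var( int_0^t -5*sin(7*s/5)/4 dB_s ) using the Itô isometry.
Var = 25*t/32 - 125*sin(14*t/5)/448

The Itô integral of a deterministic integrand f(s) has mean 0 because each increment f(s) * (B_{s+ds} - B_s) has mean 0. By the Itô isometry:
  Var( int_0^t f(s) dB_s ) = E[ (int_0^t f(s) dB_s)^2 ] = int_0^t f(s)^2 ds.
Here f(s) = -5*sin(7*s/5)/4, so f(s)^2 = 25*sin(7*s/5)^2/16. Integrate:
  int_0^t (25*sin(7*s/5)^2/16) ds = 25*t/32 - 125*sin(14*t/5)/448.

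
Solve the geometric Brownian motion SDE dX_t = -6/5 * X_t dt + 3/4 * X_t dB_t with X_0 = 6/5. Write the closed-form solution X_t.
X_t = 6/5 * exp((-237/160) * t + (3/4) * B_t)

For GBM dX = mu X dt + sigma X dB with X_0 = x_0, apply Itô to Y = log X: dY = (mu - sigma^2/2) dt + sigma dB, so Y_t = log(x_0) + (mu - sigma^2/2) t + sigma B_t and hence X_t = x_0 * exp((mu - sigma^2/2) t + sigma B_t).
With mu = -6/5, sigma = 3/4, x_0 = 6/5, this gives:
  X_t = 6/5 * exp((-237/160) * t + (3/4) * B_t).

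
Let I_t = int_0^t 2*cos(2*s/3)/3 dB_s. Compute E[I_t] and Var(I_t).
E[I_t] = 0; Var(I_t) = 2*t/9 + sin(4*t/3)/6

The Itô integral of a deterministic integrand f(s) has mean 0 because each increment f(s) * (B_{s+ds} - B_s) has mean 0. By the Itô isometry:
  Var( int_0^t f(s) dB_s ) = E[ (int_0^t f(s) dB_s)^2 ] = int_0^t f(s)^2 ds.
Here f(s) = 2*cos(2*s/3)/3, so f(s)^2 = 4*cos(2*s/3)^2/9. Integrate:
  int_0^t (4*cos(2*s/3)^2/9) ds = 2*t/9 + sin(4*t/3)/6.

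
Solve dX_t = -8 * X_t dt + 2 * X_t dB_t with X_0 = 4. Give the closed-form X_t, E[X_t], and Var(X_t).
X_t = 4 * exp((-10) t + (2) B_t); E[X_t] = 4*exp(-8*t); Var(X_t) = (16*exp(4*t) - 16)*exp(-16*t)

For GBM dX = mu X dt + sigma X dB with X_0 = x_0, apply Itô to Y = log X: dY = (mu - sigma^2/2) dt + sigma dB, so Y_t = log(x_0) + (mu - sigma^2/2) t + sigma B_t and hence X_t = x_0 * exp((mu - sigma^2/2) t + sigma B_t).
With mu = -8, sigma = 2, x_0 = 4, this gives:
  X_t = 4 * exp((-10) * t + (2) * B_t).
Since sigma*B_t ~ Normal(0, sigma^2 t), E[exp(sigma*B_t)] = exp(sigma^2 t / 2); so E[X_t] = x_0 * exp((mu - sigma^2/2) t) * exp(sigma^2 t / 2) = x_0 * exp(mu t) = 4*exp(-8*t).
Var(X_t) = E[X_t^2] - (E[X_t])^2 = x_0^2 * exp(2 mu t) * (exp(sigma^2 t) - 1) = (16*exp(4*t) - 16)*exp(-16*t).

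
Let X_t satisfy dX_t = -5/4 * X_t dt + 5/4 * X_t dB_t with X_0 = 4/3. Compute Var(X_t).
Var(X_t) = (16*exp(25*t/16) - 16)*exp(-5*t/2)/9

For GBM dX = mu X dt + sigma X dB with X_0 = x_0, apply Itô to Y = log X: dY = (mu - sigma^2/2) dt + sigma dB, so Y_t = log(x_0) + (mu - sigma^2/2) t + sigma B_t and hence X_t = x_0 * exp((mu - sigma^2/2) t + sigma B_t).
With mu = -5/4, sigma = 5/4, x_0 = 4/3, this gives:
  X_t = 4/3 * exp((-65/32) * t + (5/4) * B_t).
Since sigma*B_t ~ Normal(0, sigma^2 t), E[exp(sigma*B_t)] = exp(sigma^2 t / 2); so E[X_t] = x_0 * exp((mu - sigma^2/2) t) * exp(sigma^2 t / 2) = x_0 * exp(mu t) = 4*exp(-5*t/4)/3.
Var(X_t) = E[X_t^2] - (E[X_t])^2 = x_0^2 * exp(2 mu t) * (exp(sigma^2 t) - 1) = (16*exp(25*t/16) - 16)*exp(-5*t/2)/9.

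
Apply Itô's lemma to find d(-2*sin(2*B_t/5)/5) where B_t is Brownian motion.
d(-2*sin(2*B_t/5)/5) = (4*sin(2*B_t/5)/125) dt + (-4*cos(2*B_t/5)/25) dB_t

Itô's formula for f(B_t) gives d f(B_t) = f'(B_t) dB_t + (1/2) f''(B_t) dt. Compute derivatives of f(x) = -2*sin(2*x/5)/5:
  f'(x)  = -4*cos(2*x/5)/25
  f''(x) = 8*sin(2*x/5)/125
Substitute x = B_t and multiply the f'' term by 1/2:
  drift     = (1/2) * (8*sin(2*x/5)/125) evaluated at B_t = 4*sin(2*B_t/5)/125
  diffusion = (-4*cos(2*x/5)/25) evaluated at B_t = -4*cos(2*B_t/5)/25
Therefore d(-2*sin(2*B_t/5)/5) = (4*sin(2*B_t/5)/125) dt + (-4*cos(2*B_t/5)/25) dB_t.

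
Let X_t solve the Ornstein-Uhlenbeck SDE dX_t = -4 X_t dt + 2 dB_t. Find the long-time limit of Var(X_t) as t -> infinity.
lim Var(X_t) = 1/2

The OU SDE dX = -theta X dt + sigma dB admits the integrating factor exp(theta t): d(exp(theta t) X_t) = sigma exp(theta t) dB_t. Integrating from 0 to t gives X_t = x_0 * exp(-theta t) + sigma * int_0^t exp(-theta (t-s)) dB_s for any initial x_0. The Itô integral has variance (by the Itô isometry) sigma^2 * int_0^t exp(-2 theta (t - s)) ds = sigma^2 * (1 - exp(-2 theta t)) / (2 theta), independent of x_0.
With theta = 4, sigma = 2:
  Var(X_t) = (2)^2 * (1 - exp(-2*4 t)) / (2 * 4) = 1/2 - exp(-8*t)/2.
As t -> infinity, exp(-2*4 t) -> 0, so the stationary variance is sigma^2 / (2 theta) = 1/2.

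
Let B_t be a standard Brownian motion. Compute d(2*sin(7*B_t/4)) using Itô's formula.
d(2*sin(7*B_t/4)) = (-49*sin(7*B_t/4)/16) dt + (7*cos(7*B_t/4)/2) dB_t

Itô's formula for f(B_t) gives d f(B_t) = f'(B_t) dB_t + (1/2) f''(B_t) dt. Compute derivatives of f(x) = 2*sin(7*x/4):
  f'(x)  = 7*cos(7*x/4)/2
  f''(x) = -49*sin(7*x/4)/8
Substitute x = B_t and multiply the f'' term by 1/2:
  drift     = (1/2) * (-49*sin(7*x/4)/8) evaluated at B_t = -49*sin(7*B_t/4)/16
  diffusion = (7*cos(7*x/4)/2) evaluated at B_t = 7*cos(7*B_t/4)/2
Therefore d(2*sin(7*B_t/4)) = (-49*sin(7*B_t/4)/16) dt + (7*cos(7*B_t/4)/2) dB_t.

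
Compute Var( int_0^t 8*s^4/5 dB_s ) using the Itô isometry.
Var = 64*t^9/225

The Itô integral of a deterministic integrand f(s) has mean 0 because each increment f(s) * (B_{s+ds} - B_s) has mean 0. By the Itô isometry:
  Var( int_0^t f(s) dB_s ) = E[ (int_0^t f(s) dB_s)^2 ] = int_0^t f(s)^2 ds.
Here f(s) = 8*s^4/5, so f(s)^2 = 64*s^8/25. Integrate:
  int_0^t (64*s^8/25) ds = 64*t^9/225.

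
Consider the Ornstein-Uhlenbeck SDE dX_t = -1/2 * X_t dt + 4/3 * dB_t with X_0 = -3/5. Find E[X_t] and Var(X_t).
E[X_t] = -3*exp(-t/2)/5; Var(X_t) = 16/9 - 16*exp(-t)/9

The OU SDE dX = -theta X dt + sigma dB admits the integrating factor exp(theta t): d(exp(theta t) X_t) = sigma exp(theta t) dB_t. Integrating from 0 to t:
  X_t = x_0 * exp(-theta t) + sigma * int_0^t exp(-theta (t-s)) dB_s.
The Itô integral has mean 0 and (by the Itô isometry) variance sigma^2 * int_0^t exp(-2 theta (t - s)) ds = sigma^2 * (1 - exp(-2 theta t)) / (2 theta).
With theta = 1/2, sigma = 4/3, x_0 = -3/5:
  E[X_t] = -3/5 * exp(-1/2 t) = -3*exp(-t/2)/5
  Var(X_t) = (4/3)^2 * (1 - exp(-2*1/2 t)) / (2 * 1/2) = 16/9 - 16*exp(-t)/9.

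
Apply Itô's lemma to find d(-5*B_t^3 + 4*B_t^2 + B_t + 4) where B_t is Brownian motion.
d(-5*B_t^3 + 4*B_t^2 + B_t + 4) = (4 - 15*B_t) dt + (-15*B_t^2 + 8*B_t + 1) dB_t

Itô's formula for f(B_t) gives d f(B_t) = f'(B_t) dB_t + (1/2) f''(B_t) dt. Compute derivatives of f(x) = -5*x^3 + 4*x^2 + x + 4:
  f'(x)  = -15*x^2 + 8*x + 1
  f''(x) = 8 - 30*x
Substitute x = B_t and multiply the f'' term by 1/2:
  drift     = (1/2) * (8 - 30*x) evaluated at B_t = 4 - 15*B_t
  diffusion = (-15*x^2 + 8*x + 1) evaluated at B_t = -15*B_t^2 + 8*B_t + 1
Therefore d(-5*B_t^3 + 4*B_t^2 + B_t + 4) = (4 - 15*B_t) dt + (-15*B_t^2 + 8*B_t + 1) dB_t.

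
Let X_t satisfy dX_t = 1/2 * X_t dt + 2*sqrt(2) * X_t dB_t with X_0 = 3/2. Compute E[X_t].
E[X_t] = 3*exp(t/2)/2

For GBM dX = mu X dt + sigma X dB with X_0 = x_0, apply Itô to Y = log X: dY = (mu - sigma^2/2) dt + sigma dB, so Y_t = log(x_0) + (mu - sigma^2/2) t + sigma B_t and hence X_t = x_0 * exp((mu - sigma^2/2) t + sigma B_t).
With mu = 1/2, sigma = 2*sqrt(2), x_0 = 3/2, this gives:
  X_t = 3/2 * exp((-7/2) * t + (2*sqrt(2)) * B_t).
Since sigma*B_t ~ Normal(0, sigma^2 t), E[exp(sigma*B_t)] = exp(sigma^2 t / 2); so E[X_t] = x_0 * exp((mu - sigma^2/2) t) * exp(sigma^2 t / 2) = x_0 * exp(mu t) = 3*exp(t/2)/2.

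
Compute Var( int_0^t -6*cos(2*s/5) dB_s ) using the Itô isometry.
Var = 18*t + 45*sin(4*t/5)/2

The Itô integral of a deterministic integrand f(s) has mean 0 because each increment f(s) * (B_{s+ds} - B_s) has mean 0. By the Itô isometry:
  Var( int_0^t f(s) dB_s ) = E[ (int_0^t f(s) dB_s)^2 ] = int_0^t f(s)^2 ds.
Here f(s) = -6*cos(2*s/5), so f(s)^2 = 36*cos(2*s/5)^2. Integrate:
  int_0^t (36*cos(2*s/5)^2) ds = 18*t + 45*sin(4*t/5)/2.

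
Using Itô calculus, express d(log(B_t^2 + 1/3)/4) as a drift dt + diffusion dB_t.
d(log(B_t^2 + 1/3)/4) = (3*(1 - 3*B_t^2)/(4*(3*B_t^2 + 1)^2)) dt + (3*B_t/(2*(3*B_t^2 + 1))) dB_t

Itô's formula for f(B_t) gives d f(B_t) = f'(B_t) dB_t + (1/2) f''(B_t) dt. Compute derivatives of f(x) = log(x^2 + 1/3)/4:
  f'(x)  = 3*x/(2*(3*x^2 + 1))
  f''(x) = 3*(1 - 3*x^2)/(2*(3*x^2 + 1)^2)
Substitute x = B_t and multiply the f'' term by 1/2:
  drift     = (1/2) * (3*(1 - 3*x^2)/(2*(3*x^2 + 1)^2)) evaluated at B_t = 3*(1 - 3*B_t^2)/(4*(3*B_t^2 + 1)^2)
  diffusion = (3*x/(2*(3*x^2 + 1))) evaluated at B_t = 3*B_t/(2*(3*B_t^2 + 1))
Therefore d(log(B_t^2 + 1/3)/4) = (3*(1 - 3*B_t^2)/(4*(3*B_t^2 + 1)^2)) dt + (3*B_t/(2*(3*B_t^2 + 1))) dB_t.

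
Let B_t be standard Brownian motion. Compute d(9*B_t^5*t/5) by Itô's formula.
d(9*B_t^5*t/5) = (9*B_t^3*(B_t^2 + 10*t)/5) dt + (9*B_t^4*t) dB_t

Itô's formula for f(t, x): d f(t, B_t) = (f_t + (1/2) f_xx) dt + f_x dB_t. Compute partials of f(t, x) = 9*t*x^5/5:
  f_t(t,x)  = 9*x^5/5
  f_x(t,x)  = 9*t*x^4
  f_xx(t,x) = 36*t*x^3
Assemble drift = f_t + (1/2) f_xx = 9*x^3*(10*t + x^2)/5 and diffusion = f_x = 9*t*x^4. Substituting x = B_t:
  d(9*B_t^5*t/5) = (9*B_t^3*(B_t^2 + 10*t)/5) dt + (9*B_t^4*t) dB_t.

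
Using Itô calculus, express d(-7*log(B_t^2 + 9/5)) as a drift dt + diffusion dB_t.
d(-7*log(B_t^2 + 9/5)) = (35*(5*B_t^2 - 9)/(5*B_t^2 + 9)^2) dt + (-70*B_t/(5*B_t^2 + 9)) dB_t

Itô's formula for f(B_t) gives d f(B_t) = f'(B_t) dB_t + (1/2) f''(B_t) dt. Compute derivatives of f(x) = -7*log(x^2 + 9/5):
  f'(x)  = -70*x/(5*x^2 + 9)
  f''(x) = 70*(5*x^2 - 9)/(5*x^2 + 9)^2
Substitute x = B_t and multiply the f'' term by 1/2:
  drift     = (1/2) * (70*(5*x^2 - 9)/(5*x^2 + 9)^2) evaluated at B_t = 35*(5*B_t^2 - 9)/(5*B_t^2 + 9)^2
  diffusion = (-70*x/(5*x^2 + 9)) evaluated at B_t = -70*B_t/(5*B_t^2 + 9)
Therefore d(-7*log(B_t^2 + 9/5)) = (35*(5*B_t^2 - 9)/(5*B_t^2 + 9)^2) dt + (-70*B_t/(5*B_t^2 + 9)) dB_t.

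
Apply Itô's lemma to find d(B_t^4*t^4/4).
d(B_t^4*t^4/4) = (B_t^2*t^3*(B_t^2 + 3*t/2)) dt + (B_t^3*t^4) dB_t

Itô's formula for f(t, x): d f(t, B_t) = (f_t + (1/2) f_xx) dt + f_x dB_t. Compute partials of f(t, x) = t^4*x^4/4:
  f_t(t,x)  = t^3*x^4
  f_x(t,x)  = t^4*x^3
  f_xx(t,x) = 3*t^4*x^2
Assemble drift = f_t + (1/2) f_xx = t^3*x^2*(3*t/2 + x^2) and diffusion = f_x = t^4*x^3. Substituting x = B_t:
  d(B_t^4*t^4/4) = (B_t^2*t^3*(B_t^2 + 3*t/2)) dt + (B_t^3*t^4) dB_t.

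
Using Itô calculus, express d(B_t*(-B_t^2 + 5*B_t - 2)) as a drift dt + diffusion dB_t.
d(B_t*(-B_t^2 + 5*B_t - 2)) = (5 - 3*B_t) dt + (-3*B_t^2 + 10*B_t - 2) dB_t

Itô's formula for f(B_t) gives d f(B_t) = f'(B_t) dB_t + (1/2) f''(B_t) dt. Compute derivatives of f(x) = x*(-x^2 + 5*x - 2):
  f'(x)  = -3*x^2 + 10*x - 2
  f''(x) = 10 - 6*x
Substitute x = B_t and multiply the f'' term by 1/2:
  drift     = (1/2) * (10 - 6*x) evaluated at B_t = 5 - 3*B_t
  diffusion = (-3*x^2 + 10*x - 2) evaluated at B_t = -3*B_t^2 + 10*B_t - 2
Therefore d(B_t*(-B_t^2 + 5*B_t - 2)) = (5 - 3*B_t) dt + (-3*B_t^2 + 10*B_t - 2) dB_t.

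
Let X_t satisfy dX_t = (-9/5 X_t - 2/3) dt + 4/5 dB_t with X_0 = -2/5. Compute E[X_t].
E[X_t] = -10/27 - 4*exp(-9*t/5)/135

Taking expectations and using E[dB_t] = 0, the mean m(t) = E[X_t] satisfies the ODE m'(t) = a m(t) + b with m(0) = x_0. With a = -9/5, b = -2/3, x_0 = -2/5, the solution is
  m(t) = x_0 * exp(a t) + (b/a) * (exp(a t) - 1)
       = (-2/5) * exp((-9/5) t) + ((-2/3)/(-9/5)) * (exp((-9/5) t) - 1)
       = -10/27 - 4*exp(-9*t/5)/135.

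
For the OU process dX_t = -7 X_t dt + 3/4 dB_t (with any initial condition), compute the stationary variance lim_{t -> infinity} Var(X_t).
lim Var(X_t) = 9/224

The OU SDE dX = -theta X dt + sigma dB admits the integrating factor exp(theta t): d(exp(theta t) X_t) = sigma exp(theta t) dB_t. Integrating from 0 to t gives X_t = x_0 * exp(-theta t) + sigma * int_0^t exp(-theta (t-s)) dB_s for any initial x_0. The Itô integral has variance (by the Itô isometry) sigma^2 * int_0^t exp(-2 theta (t - s)) ds = sigma^2 * (1 - exp(-2 theta t)) / (2 theta), independent of x_0.
With theta = 7, sigma = 3/4:
  Var(X_t) = (3/4)^2 * (1 - exp(-2*7 t)) / (2 * 7) = 9/224 - 9*exp(-14*t)/224.
As t -> infinity, exp(-2*7 t) -> 0, so the stationary variance is sigma^2 / (2 theta) = 9/224.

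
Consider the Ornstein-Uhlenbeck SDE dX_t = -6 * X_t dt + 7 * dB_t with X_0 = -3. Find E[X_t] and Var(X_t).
E[X_t] = -3*exp(-6*t); Var(X_t) = 49/12 - 49*exp(-12*t)/12

The OU SDE dX = -theta X dt + sigma dB admits the integrating factor exp(theta t): d(exp(theta t) X_t) = sigma exp(theta t) dB_t. Integrating from 0 to t:
  X_t = x_0 * exp(-theta t) + sigma * int_0^t exp(-theta (t-s)) dB_s.
The Itô integral has mean 0 and (by the Itô isometry) variance sigma^2 * int_0^t exp(-2 theta (t - s)) ds = sigma^2 * (1 - exp(-2 theta t)) / (2 theta).
With theta = 6, sigma = 7, x_0 = -3:
  E[X_t] = -3 * exp(-6 t) = -3*exp(-6*t)
  Var(X_t) = (7)^2 * (1 - exp(-2*6 t)) / (2 * 6) = 49/12 - 49*exp(-12*t)/12.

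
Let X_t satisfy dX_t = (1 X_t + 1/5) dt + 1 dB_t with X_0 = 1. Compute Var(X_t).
Var(X_t) = exp(2*t)/2 - 1/2

The variance V(t) = Var(X_t) satisfies V'(t) = 2 a V(t) + c^2 with V(0) = 0 (drift coefficient is linear in X, diffusion is constant). With a = 1, c = 1, the solution is
  V(t) = (c^2 / (2 a)) * (exp(2 a t) - 1)
       = (1^2 / (2*1)) * (exp(2 t) - 1)
       = exp(2*t)/2 - 1/2.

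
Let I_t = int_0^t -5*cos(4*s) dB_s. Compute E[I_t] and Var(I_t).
E[I_t] = 0; Var(I_t) = 25*t/2 + 25*sin(4*t)*cos(4*t)/8

The Itô integral of a deterministic integrand f(s) has mean 0 because each increment f(s) * (B_{s+ds} - B_s) has mean 0. By the Itô isometry:
  Var( int_0^t f(s) dB_s ) = E[ (int_0^t f(s) dB_s)^2 ] = int_0^t f(s)^2 ds.
Here f(s) = -5*cos(4*s), so f(s)^2 = 25*cos(4*s)^2. Integrate:
  int_0^t (25*cos(4*s)^2) ds = 25*t/2 + 25*sin(4*t)*cos(4*t)/8.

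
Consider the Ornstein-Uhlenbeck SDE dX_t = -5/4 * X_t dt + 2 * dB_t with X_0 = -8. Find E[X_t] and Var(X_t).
E[X_t] = -8*exp(-5*t/4); Var(X_t) = 8/5 - 8*exp(-5*t/2)/5

The OU SDE dX = -theta X dt + sigma dB admits the integrating factor exp(theta t): d(exp(theta t) X_t) = sigma exp(theta t) dB_t. Integrating from 0 to t:
  X_t = x_0 * exp(-theta t) + sigma * int_0^t exp(-theta (t-s)) dB_s.
The Itô integral has mean 0 and (by the Itô isometry) variance sigma^2 * int_0^t exp(-2 theta (t - s)) ds = sigma^2 * (1 - exp(-2 theta t)) / (2 theta).
With theta = 5/4, sigma = 2, x_0 = -8:
  E[X_t] = -8 * exp(-5/4 t) = -8*exp(-5*t/4)
  Var(X_t) = (2)^2 * (1 - exp(-2*5/4 t)) / (2 * 5/4) = 8/5 - 8*exp(-5*t/2)/5.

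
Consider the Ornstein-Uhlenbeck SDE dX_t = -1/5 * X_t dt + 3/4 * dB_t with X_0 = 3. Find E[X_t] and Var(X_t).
E[X_t] = 3*exp(-t/5); Var(X_t) = 45/32 - 45*exp(-2*t/5)/32

The OU SDE dX = -theta X dt + sigma dB admits the integrating factor exp(theta t): d(exp(theta t) X_t) = sigma exp(theta t) dB_t. Integrating from 0 to t:
  X_t = x_0 * exp(-theta t) + sigma * int_0^t exp(-theta (t-s)) dB_s.
The Itô integral has mean 0 and (by the Itô isometry) variance sigma^2 * int_0^t exp(-2 theta (t - s)) ds = sigma^2 * (1 - exp(-2 theta t)) / (2 theta).
With theta = 1/5, sigma = 3/4, x_0 = 3:
  E[X_t] = 3 * exp(-1/5 t) = 3*exp(-t/5)
  Var(X_t) = (3/4)^2 * (1 - exp(-2*1/5 t)) / (2 * 1/5) = 45/32 - 45*exp(-2*t/5)/32.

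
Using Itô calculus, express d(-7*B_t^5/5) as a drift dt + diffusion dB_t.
d(-7*B_t^5/5) = (-14*B_t^3) dt + (-7*B_t^4) dB_t

Itô's formula for f(B_t) gives d f(B_t) = f'(B_t) dB_t + (1/2) f''(B_t) dt. Compute derivatives of f(x) = -7*x^5/5:
  f'(x)  = -7*x^4
  f''(x) = -28*x^3
Substitute x = B_t and multiply the f'' term by 1/2:
  drift     = (1/2) * (-28*x^3) evaluated at B_t = -14*B_t^3
  diffusion = (-7*x^4) evaluated at B_t = -7*B_t^4
Therefore d(-7*B_t^5/5) = (-14*B_t^3) dt + (-7*B_t^4) dB_t.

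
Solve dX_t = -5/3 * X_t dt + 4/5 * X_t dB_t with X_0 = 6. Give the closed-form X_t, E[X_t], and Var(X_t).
X_t = 6 * exp((-149/75) t + (4/5) B_t); E[X_t] = 6*exp(-5*t/3); Var(X_t) = (36*exp(16*t/25) - 36)*exp(-10*t/3)

For GBM dX = mu X dt + sigma X dB with X_0 = x_0, apply Itô to Y = log X: dY = (mu - sigma^2/2) dt + sigma dB, so Y_t = log(x_0) + (mu - sigma^2/2) t + sigma B_t and hence X_t = x_0 * exp((mu - sigma^2/2) t + sigma B_t).
With mu = -5/3, sigma = 4/5, x_0 = 6, this gives:
  X_t = 6 * exp((-149/75) * t + (4/5) * B_t).
Since sigma*B_t ~ Normal(0, sigma^2 t), E[exp(sigma*B_t)] = exp(sigma^2 t / 2); so E[X_t] = x_0 * exp((mu - sigma^2/2) t) * exp(sigma^2 t / 2) = x_0 * exp(mu t) = 6*exp(-5*t/3).
Var(X_t) = E[X_t^2] - (E[X_t])^2 = x_0^2 * exp(2 mu t) * (exp(sigma^2 t) - 1) = (36*exp(16*t/25) - 36)*exp(-10*t/3).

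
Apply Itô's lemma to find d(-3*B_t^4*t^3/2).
d(-3*B_t^4*t^3/2) = (9*B_t^2*t^2*(-B_t^2 - 2*t)/2) dt + (-6*B_t^3*t^3) dB_t

Itô's formula for f(t, x): d f(t, B_t) = (f_t + (1/2) f_xx) dt + f_x dB_t. Compute partials of f(t, x) = -3*t^3*x^4/2:
  f_t(t,x)  = -9*t^2*x^4/2
  f_x(t,x)  = -6*t^3*x^3
  f_xx(t,x) = -18*t^3*x^2
Assemble drift = f_t + (1/2) f_xx = 9*t^2*x^2*(-2*t - x^2)/2 and diffusion = f_x = -6*t^3*x^3. Substituting x = B_t:
  d(-3*B_t^4*t^3/2) = (9*B_t^2*t^2*(-B_t^2 - 2*t)/2) dt + (-6*B_t^3*t^3) dB_t.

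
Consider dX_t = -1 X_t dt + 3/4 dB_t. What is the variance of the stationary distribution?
lim Var(X_t) = 9/32

The OU SDE dX = -theta X dt + sigma dB admits the integrating factor exp(theta t): d(exp(theta t) X_t) = sigma exp(theta t) dB_t. Integrating from 0 to t gives X_t = x_0 * exp(-theta t) + sigma * int_0^t exp(-theta (t-s)) dB_s for any initial x_0. The Itô integral has variance (by the Itô isometry) sigma^2 * int_0^t exp(-2 theta (t - s)) ds = sigma^2 * (1 - exp(-2 theta t)) / (2 theta), independent of x_0.
With theta = 1, sigma = 3/4:
  Var(X_t) = (3/4)^2 * (1 - exp(-2*1 t)) / (2 * 1) = 9/32 - 9*exp(-2*t)/32.
As t -> infinity, exp(-2*1 t) -> 0, so the stationary variance is sigma^2 / (2 theta) = 9/32.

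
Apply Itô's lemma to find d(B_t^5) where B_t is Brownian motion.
d(B_t^5) = (10*B_t^3) dt + (5*B_t^4) dB_t

Itô's formula for f(B_t) gives d f(B_t) = f'(B_t) dB_t + (1/2) f''(B_t) dt. Compute derivatives of f(x) = x^5:
  f'(x)  = 5*x^4
  f''(x) = 20*x^3
Substitute x = B_t and multiply the f'' term by 1/2:
  drift     = (1/2) * (20*x^3) evaluated at B_t = 10*B_t^3
  diffusion = (5*x^4) evaluated at B_t = 5*B_t^4
Therefore d(B_t^5) = (10*B_t^3) dt + (5*B_t^4) dB_t.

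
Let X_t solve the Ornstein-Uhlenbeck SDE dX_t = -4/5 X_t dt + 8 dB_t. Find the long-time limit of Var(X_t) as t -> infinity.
lim Var(X_t) = 40

The OU SDE dX = -theta X dt + sigma dB admits the integrating factor exp(theta t): d(exp(theta t) X_t) = sigma exp(theta t) dB_t. Integrating from 0 to t gives X_t = x_0 * exp(-theta t) + sigma * int_0^t exp(-theta (t-s)) dB_s for any initial x_0. The Itô integral has variance (by the Itô isometry) sigma^2 * int_0^t exp(-2 theta (t - s)) ds = sigma^2 * (1 - exp(-2 theta t)) / (2 theta), independent of x_0.
With theta = 4/5, sigma = 8:
  Var(X_t) = (8)^2 * (1 - exp(-2*4/5 t)) / (2 * 4/5) = 40 - 40*exp(-8*t/5).
As t -> infinity, exp(-2*4/5 t) -> 0, so the stationary variance is sigma^2 / (2 theta) = 40.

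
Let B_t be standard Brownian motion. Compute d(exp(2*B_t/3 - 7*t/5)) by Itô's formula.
d(exp(2*B_t/3 - 7*t/5)) = (-53*exp(2*B_t/3 - 7*t/5)/45) dt + (2*exp(2*B_t/3 - 7*t/5)/3) dB_t

Itô's formula for f(t, x): d f(t, B_t) = (f_t + (1/2) f_xx) dt + f_x dB_t. Compute partials of f(t, x) = exp(-7*t/5 + 2*x/3):
  f_t(t,x)  = -7*exp(-7*t/5 + 2*x/3)/5
  f_x(t,x)  = 2*exp(-7*t/5 + 2*x/3)/3
  f_xx(t,x) = 4*exp(-7*t/5 + 2*x/3)/9
Assemble drift = f_t + (1/2) f_xx = -53*exp(-7*t/5 + 2*x/3)/45 and diffusion = f_x = 2*exp(-7*t/5 + 2*x/3)/3. Substituting x = B_t:
  d(exp(2*B_t/3 - 7*t/5)) = (-53*exp(2*B_t/3 - 7*t/5)/45) dt + (2*exp(2*B_t/3 - 7*t/5)/3) dB_t.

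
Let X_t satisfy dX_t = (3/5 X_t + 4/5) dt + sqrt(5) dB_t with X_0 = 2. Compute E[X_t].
E[X_t] = 10*exp(3*t/5)/3 - 4/3

Taking expectations and using E[dB_t] = 0, the mean m(t) = E[X_t] satisfies the ODE m'(t) = a m(t) + b with m(0) = x_0. With a = 3/5, b = 4/5, x_0 = 2, the solution is
  m(t) = x_0 * exp(a t) + (b/a) * (exp(a t) - 1)
       = 2 * exp((3/5) t) + ((4/5)/(3/5)) * (exp((3/5) t) - 1)
       = 10*exp(3*t/5)/3 - 4/3.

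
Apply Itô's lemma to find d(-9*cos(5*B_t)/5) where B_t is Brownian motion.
d(-9*cos(5*B_t)/5) = (45*cos(5*B_t)/2) dt + (9*sin(5*B_t)) dB_t

Itô's formula for f(B_t) gives d f(B_t) = f'(B_t) dB_t + (1/2) f''(B_t) dt. Compute derivatives of f(x) = -9*cos(5*x)/5:
  f'(x)  = 9*sin(5*x)
  f''(x) = 45*cos(5*x)
Substitute x = B_t and multiply the f'' term by 1/2:
  drift     = (1/2) * (45*cos(5*x)) evaluated at B_t = 45*cos(5*B_t)/2
  diffusion = (9*sin(5*x)) evaluated at B_t = 9*sin(5*B_t)
Therefore d(-9*cos(5*B_t)/5) = (45*cos(5*B_t)/2) dt + (9*sin(5*B_t)) dB_t.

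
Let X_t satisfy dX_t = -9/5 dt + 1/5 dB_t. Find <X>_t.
<X>_t = t/25

For an Itô process dX_t = a(t) dt + b(t) dB_t, the quadratic variation is <X>_t = int_0^t b(s)^2 ds (the drift term does not contribute). Here b(s) = 1/5, so
  b(s)^2 = 1/25.
Integrating from 0 to t:
  <X>_t = int_0^t (1/25) ds = t/25.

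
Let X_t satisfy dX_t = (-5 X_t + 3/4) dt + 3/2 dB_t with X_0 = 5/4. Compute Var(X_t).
Var(X_t) = 9/40 - 9*exp(-10*t)/40

The variance V(t) = Var(X_t) satisfies V'(t) = 2 a V(t) + c^2 with V(0) = 0 (drift coefficient is linear in X, diffusion is constant). With a = -5, c = 3/2, the solution is
  V(t) = (c^2 / (2 a)) * (exp(2 a t) - 1)
       = ((3/2)^2 / (2*(-5))) * (exp((-10) t) - 1)
       = 9/40 - 9*exp(-10*t)/40.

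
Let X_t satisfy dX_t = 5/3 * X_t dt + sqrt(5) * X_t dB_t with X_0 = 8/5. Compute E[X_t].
E[X_t] = 8*exp(5*t/3)/5

For GBM dX = mu X dt + sigma X dB with X_0 = x_0, apply Itô to Y = log X: dY = (mu - sigma^2/2) dt + sigma dB, so Y_t = log(x_0) + (mu - sigma^2/2) t + sigma B_t and hence X_t = x_0 * exp((mu - sigma^2/2) t + sigma B_t).
With mu = 5/3, sigma = sqrt(5), x_0 = 8/5, this gives:
  X_t = 8/5 * exp((-5/6) * t + (sqrt(5)) * B_t).
Since sigma*B_t ~ Normal(0, sigma^2 t), E[exp(sigma*B_t)] = exp(sigma^2 t / 2); so E[X_t] = x_0 * exp((mu - sigma^2/2) t) * exp(sigma^2 t / 2) = x_0 * exp(mu t) = 8*exp(5*t/3)/5.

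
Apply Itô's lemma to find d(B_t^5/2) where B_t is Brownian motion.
d(B_t^5/2) = (5*B_t^3) dt + (5*B_t^4/2) dB_t

Itô's formula for f(B_t) gives d f(B_t) = f'(B_t) dB_t + (1/2) f''(B_t) dt. Compute derivatives of f(x) = x^5/2:
  f'(x)  = 5*x^4/2
  f''(x) = 10*x^3
Substitute x = B_t and multiply the f'' term by 1/2:
  drift     = (1/2) * (10*x^3) evaluated at B_t = 5*B_t^3
  diffusion = (5*x^4/2) evaluated at B_t = 5*B_t^4/2
Therefore d(B_t^5/2) = (5*B_t^3) dt + (5*B_t^4/2) dB_t.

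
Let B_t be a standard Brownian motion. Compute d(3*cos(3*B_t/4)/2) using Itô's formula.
d(3*cos(3*B_t/4)/2) = (-27*cos(3*B_t/4)/64) dt + (-9*sin(3*B_t/4)/8) dB_t

Itô's formula for f(B_t) gives d f(B_t) = f'(B_t) dB_t + (1/2) f''(B_t) dt. Compute derivatives of f(x) = 3*cos(3*x/4)/2:
  f'(x)  = -9*sin(3*x/4)/8
  f''(x) = -27*cos(3*x/4)/32
Substitute x = B_t and multiply the f'' term by 1/2:
  drift     = (1/2) * (-27*cos(3*x/4)/32) evaluated at B_t = -27*cos(3*B_t/4)/64
  diffusion = (-9*sin(3*x/4)/8) evaluated at B_t = -9*sin(3*B_t/4)/8
Therefore d(3*cos(3*B_t/4)/2) = (-27*cos(3*B_t/4)/64) dt + (-9*sin(3*B_t/4)/8) dB_t.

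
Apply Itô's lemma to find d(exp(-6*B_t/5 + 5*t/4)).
d(exp(-6*B_t/5 + 5*t/4)) = (197*exp(-6*B_t/5 + 5*t/4)/100) dt + (-6*exp(-6*B_t/5 + 5*t/4)/5) dB_t

Itô's formula for f(t, x): d f(t, B_t) = (f_t + (1/2) f_xx) dt + f_x dB_t. Compute partials of f(t, x) = exp(5*t/4 - 6*x/5):
  f_t(t,x)  = 5*exp(5*t/4 - 6*x/5)/4
  f_x(t,x)  = -6*exp(5*t/4 - 6*x/5)/5
  f_xx(t,x) = 36*exp(5*t/4 - 6*x/5)/25
Assemble drift = f_t + (1/2) f_xx = 197*exp(5*t/4 - 6*x/5)/100 and diffusion = f_x = -6*exp(5*t/4 - 6*x/5)/5. Substituting x = B_t:
  d(exp(-6*B_t/5 + 5*t/4)) = (197*exp(-6*B_t/5 + 5*t/4)/100) dt + (-6*exp(-6*B_t/5 + 5*t/4)/5) dB_t.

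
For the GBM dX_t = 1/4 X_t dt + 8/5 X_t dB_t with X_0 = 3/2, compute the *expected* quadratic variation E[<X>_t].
E[<X>_t] = 32*exp(153*t/50)/17 - 32/17

<X>_t = int_0^t ((8/5) * X_s)^2 ds. Taking expectation inside the integral: E[<X>_t] = (8/5)^2 * int_0^t E[X_s^2] ds. For GBM, E[X_s^2] = x_0^2 * exp((2 mu + sigma^2) s). Integrating:
  E[<X>_t] = (8/5)^2 * (3/2)^2 * (exp((2*(1/4) + (8/5)^2) t) - 1) / (2*(1/4) + (8/5)^2)
           = (8/5)^2 * (3/2)^2 * (exp((153/50) t) - 1) / (153/50) = 32*exp(153*t/50)/17 - 32/17.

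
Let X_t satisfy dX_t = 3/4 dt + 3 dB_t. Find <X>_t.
<X>_t = 9*t

For an Itô process dX_t = a(t) dt + b(t) dB_t, the quadratic variation is <X>_t = int_0^t b(s)^2 ds (the drift term does not contribute). Here b(s) = 3, so
  b(s)^2 = 9.
Integrating from 0 to t:
  <X>_t = int_0^t (9) ds = 9*t.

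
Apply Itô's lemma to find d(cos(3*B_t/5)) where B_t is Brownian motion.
d(cos(3*B_t/5)) = (-9*cos(3*B_t/5)/50) dt + (-3*sin(3*B_t/5)/5) dB_t

Itô's formula for f(B_t) gives d f(B_t) = f'(B_t) dB_t + (1/2) f''(B_t) dt. Compute derivatives of f(x) = cos(3*x/5):
  f'(x)  = -3*sin(3*x/5)/5
  f''(x) = -9*cos(3*x/5)/25
Substitute x = B_t and multiply the f'' term by 1/2:
  drift     = (1/2) * (-9*cos(3*x/5)/25) evaluated at B_t = -9*cos(3*B_t/5)/50
  diffusion = (-3*sin(3*x/5)/5) evaluated at B_t = -3*sin(3*B_t/5)/5
Therefore d(cos(3*B_t/5)) = (-9*cos(3*B_t/5)/50) dt + (-3*sin(3*B_t/5)/5) dB_t.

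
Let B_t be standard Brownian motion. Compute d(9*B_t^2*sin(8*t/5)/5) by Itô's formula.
d(9*B_t^2*sin(8*t/5)/5) = (72*B_t^2*cos(8*t/5)/25 + 9*sin(8*t/5)/5) dt + (18*B_t*sin(8*t/5)/5) dB_t

Itô's formula for f(t, x): d f(t, B_t) = (f_t + (1/2) f_xx) dt + f_x dB_t. Compute partials of f(t, x) = 9*x^2*sin(8*t/5)/5:
  f_t(t,x)  = 72*x^2*cos(8*t/5)/25
  f_x(t,x)  = 18*x*sin(8*t/5)/5
  f_xx(t,x) = 18*sin(8*t/5)/5
Assemble drift = f_t + (1/2) f_xx = 72*x^2*cos(8*t/5)/25 + 9*sin(8*t/5)/5 and diffusion = f_x = 18*x*sin(8*t/5)/5. Substituting x = B_t:
  d(9*B_t^2*sin(8*t/5)/5) = (72*B_t^2*cos(8*t/5)/25 + 9*sin(8*t/5)/5) dt + (18*B_t*sin(8*t/5)/5) dB_t.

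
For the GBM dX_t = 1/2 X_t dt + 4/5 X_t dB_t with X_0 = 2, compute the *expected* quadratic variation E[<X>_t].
E[<X>_t] = 64*exp(41*t/25)/41 - 64/41

<X>_t = int_0^t ((4/5) * X_s)^2 ds. Taking expectation inside the integral: E[<X>_t] = (4/5)^2 * int_0^t E[X_s^2] ds. For GBM, E[X_s^2] = x_0^2 * exp((2 mu + sigma^2) s). Integrating:
  E[<X>_t] = (4/5)^2 * 2^2 * (exp((2*(1/2) + (4/5)^2) t) - 1) / (2*(1/2) + (4/5)^2)
           = (4/5)^2 * 2^2 * (exp((41/25) t) - 1) / (41/25) = 64*exp(41*t/25)/41 - 64/41.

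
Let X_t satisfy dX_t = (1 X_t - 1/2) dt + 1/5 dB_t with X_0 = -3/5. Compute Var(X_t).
Var(X_t) = exp(2*t)/50 - 1/50

The variance V(t) = Var(X_t) satisfies V'(t) = 2 a V(t) + c^2 with V(0) = 0 (drift coefficient is linear in X, diffusion is constant). With a = 1, c = 1/5, the solution is
  V(t) = (c^2 / (2 a)) * (exp(2 a t) - 1)
       = ((1/5)^2 / (2*1)) * (exp(2 t) - 1)
       = exp(2*t)/50 - 1/50.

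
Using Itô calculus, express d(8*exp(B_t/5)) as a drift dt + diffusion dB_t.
d(8*exp(B_t/5)) = (4*exp(B_t/5)/25) dt + (8*exp(B_t/5)/5) dB_t

Itô's formula for f(B_t) gives d f(B_t) = f'(B_t) dB_t + (1/2) f''(B_t) dt. Compute derivatives of f(x) = 8*exp(x/5):
  f'(x)  = 8*exp(x/5)/5
  f''(x) = 8*exp(x/5)/25
Substitute x = B_t and multiply the f'' term by 1/2:
  drift     = (1/2) * (8*exp(x/5)/25) evaluated at B_t = 4*exp(B_t/5)/25
  diffusion = (8*exp(x/5)/5) evaluated at B_t = 8*exp(B_t/5)/5
Therefore d(8*exp(B_t/5)) = (4*exp(B_t/5)/25) dt + (8*exp(B_t/5)/5) dB_t.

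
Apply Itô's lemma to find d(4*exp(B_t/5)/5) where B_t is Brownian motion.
d(4*exp(B_t/5)/5) = (2*exp(B_t/5)/125) dt + (4*exp(B_t/5)/25) dB_t

Itô's formula for f(B_t) gives d f(B_t) = f'(B_t) dB_t + (1/2) f''(B_t) dt. Compute derivatives of f(x) = 4*exp(x/5)/5:
  f'(x)  = 4*exp(x/5)/25
  f''(x) = 4*exp(x/5)/125
Substitute x = B_t and multiply the f'' term by 1/2:
  drift     = (1/2) * (4*exp(x/5)/125) evaluated at B_t = 2*exp(B_t/5)/125
  diffusion = (4*exp(x/5)/25) evaluated at B_t = 4*exp(B_t/5)/25
Therefore d(4*exp(B_t/5)/5) = (2*exp(B_t/5)/125) dt + (4*exp(B_t/5)/25) dB_t.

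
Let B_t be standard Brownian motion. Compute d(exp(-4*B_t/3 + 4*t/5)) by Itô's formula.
d(exp(-4*B_t/3 + 4*t/5)) = (76*exp(-4*B_t/3 + 4*t/5)/45) dt + (-4*exp(-4*B_t/3 + 4*t/5)/3) dB_t

Itô's formula for f(t, x): d f(t, B_t) = (f_t + (1/2) f_xx) dt + f_x dB_t. Compute partials of f(t, x) = exp(4*t/5 - 4*x/3):
  f_t(t,x)  = 4*exp(4*t/5 - 4*x/3)/5
  f_x(t,x)  = -4*exp(4*t/5 - 4*x/3)/3
  f_xx(t,x) = 16*exp(4*t/5 - 4*x/3)/9
Assemble drift = f_t + (1/2) f_xx = 76*exp(4*t/5 - 4*x/3)/45 and diffusion = f_x = -4*exp(4*t/5 - 4*x/3)/3. Substituting x = B_t:
  d(exp(-4*B_t/3 + 4*t/5)) = (76*exp(-4*B_t/3 + 4*t/5)/45) dt + (-4*exp(-4*B_t/3 + 4*t/5)/3) dB_t.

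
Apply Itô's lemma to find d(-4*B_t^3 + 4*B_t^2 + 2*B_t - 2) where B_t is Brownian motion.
d(-4*B_t^3 + 4*B_t^2 + 2*B_t - 2) = (4 - 12*B_t) dt + (-12*B_t^2 + 8*B_t + 2) dB_t

Itô's formula for f(B_t) gives d f(B_t) = f'(B_t) dB_t + (1/2) f''(B_t) dt. Compute derivatives of f(x) = -4*x^3 + 4*x^2 + 2*x - 2:
  f'(x)  = -12*x^2 + 8*x + 2
  f''(x) = 8 - 24*x
Substitute x = B_t and multiply the f'' term by 1/2:
  drift     = (1/2) * (8 - 24*x) evaluated at B_t = 4 - 12*B_t
  diffusion = (-12*x^2 + 8*x + 2) evaluated at B_t = -12*B_t^2 + 8*B_t + 2
Therefore d(-4*B_t^3 + 4*B_t^2 + 2*B_t - 2) = (4 - 12*B_t) dt + (-12*B_t^2 + 8*B_t + 2) dB_t.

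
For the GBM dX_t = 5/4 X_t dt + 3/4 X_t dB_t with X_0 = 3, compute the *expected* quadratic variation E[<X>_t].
E[<X>_t] = 81*exp(49*t/16)/49 - 81/49

<X>_t = int_0^t ((3/4) * X_s)^2 ds. Taking expectation inside the integral: E[<X>_t] = (3/4)^2 * int_0^t E[X_s^2] ds. For GBM, E[X_s^2] = x_0^2 * exp((2 mu + sigma^2) s). Integrating:
  E[<X>_t] = (3/4)^2 * 3^2 * (exp((2*(5/4) + (3/4)^2) t) - 1) / (2*(5/4) + (3/4)^2)
           = (3/4)^2 * 3^2 * (exp((49/16) t) - 1) / (49/16) = 81*exp(49*t/16)/49 - 81/49.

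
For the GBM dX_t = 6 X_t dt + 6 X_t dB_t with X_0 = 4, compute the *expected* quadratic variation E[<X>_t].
E[<X>_t] = 12*exp(48*t) - 12

<X>_t = int_0^t (6 * X_s)^2 ds. Taking expectation inside the integral: E[<X>_t] = 6^2 * int_0^t E[X_s^2] ds. For GBM, E[X_s^2] = x_0^2 * exp((2 mu + sigma^2) s). Integrating:
  E[<X>_t] = 6^2 * 4^2 * (exp((2*6 + 6^2) t) - 1) / (2*6 + 6^2)
           = 6^2 * 4^2 * (exp(48 t) - 1) / 48 = 12*exp(48*t) - 12.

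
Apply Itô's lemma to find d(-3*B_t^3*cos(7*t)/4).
d(-3*B_t^3*cos(7*t)/4) = (3*B_t*(7*B_t^2*sin(7*t) - 3*cos(7*t))/4) dt + (-9*B_t^2*cos(7*t)/4) dB_t

Itô's formula for f(t, x): d f(t, B_t) = (f_t + (1/2) f_xx) dt + f_x dB_t. Compute partials of f(t, x) = -3*x^3*cos(7*t)/4:
  f_t(t,x)  = 21*x^3*sin(7*t)/4
  f_x(t,x)  = -9*x^2*cos(7*t)/4
  f_xx(t,x) = -9*x*cos(7*t)/2
Assemble drift = f_t + (1/2) f_xx = 3*x*(7*x^2*sin(7*t) - 3*cos(7*t))/4 and diffusion = f_x = -9*x^2*cos(7*t)/4. Substituting x = B_t:
  d(-3*B_t^3*cos(7*t)/4) = (3*B_t*(7*B_t^2*sin(7*t) - 3*cos(7*t))/4) dt + (-9*B_t^2*cos(7*t)/4) dB_t.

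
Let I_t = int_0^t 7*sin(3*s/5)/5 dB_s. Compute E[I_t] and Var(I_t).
E[I_t] = 0; Var(I_t) = 49*t/50 - 49*sin(6*t/5)/60

The Itô integral of a deterministic integrand f(s) has mean 0 because each increment f(s) * (B_{s+ds} - B_s) has mean 0. By the Itô isometry:
  Var( int_0^t f(s) dB_s ) = E[ (int_0^t f(s) dB_s)^2 ] = int_0^t f(s)^2 ds.
Here f(s) = 7*sin(3*s/5)/5, so f(s)^2 = 49*sin(3*s/5)^2/25. Integrate:
  int_0^t (49*sin(3*s/5)^2/25) ds = 49*t/50 - 49*sin(6*t/5)/60.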